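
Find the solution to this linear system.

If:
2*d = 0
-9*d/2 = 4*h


Then:
d = 0
h = 0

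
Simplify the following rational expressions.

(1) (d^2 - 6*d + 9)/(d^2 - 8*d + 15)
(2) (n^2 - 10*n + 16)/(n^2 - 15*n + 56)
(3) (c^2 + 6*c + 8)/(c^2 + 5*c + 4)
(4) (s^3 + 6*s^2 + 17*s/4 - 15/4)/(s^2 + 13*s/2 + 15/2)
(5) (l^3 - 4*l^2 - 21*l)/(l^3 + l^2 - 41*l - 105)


(1) = (d - 3)/(d - 5)
(2) = (n - 2)/(n - 7)
(3) = (c + 2)/(c + 1)
(4) = s - 1/2
(5) = l/(l + 5)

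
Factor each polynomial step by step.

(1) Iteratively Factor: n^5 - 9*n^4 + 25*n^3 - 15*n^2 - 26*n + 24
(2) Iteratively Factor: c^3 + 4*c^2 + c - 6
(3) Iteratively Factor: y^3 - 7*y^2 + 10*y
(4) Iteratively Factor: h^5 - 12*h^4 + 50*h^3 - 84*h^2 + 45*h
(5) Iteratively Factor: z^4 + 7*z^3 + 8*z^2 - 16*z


(1) = (n - 4)*(n^4 - 5*n^3 + 5*n^2 + 5*n - 6) = (n - 4)*(n - 3)*(n^3 - 2*n^2 - n + 2) = (n - 4)*(n - 3)*(n - 1)*(n^2 - n - 2) = (n - 4)*(n - 3)*(n - 1)*(n + 1)*(n - 2)
(2) = (c + 3)*(c^2 + c - 2) = (c + 2)*(c + 3)*(c - 1)
(3) = (y - 2)*(y^2 - 5*y) = y*(y - 2)*(y - 5)
(4) = (h - 1)*(h^4 - 11*h^3 + 39*h^2 - 45*h) = (h - 5)*(h - 1)*(h^3 - 6*h^2 + 9*h) = h*(h - 5)*(h - 1)*(h^2 - 6*h + 9) = h*(h - 5)*(h - 3)*(h - 1)*(h - 3)
(5) = (z)*(z^3 + 7*z^2 + 8*z - 16) = z*(z + 4)*(z^2 + 3*z - 4) = z*(z - 1)*(z + 4)*(z + 4)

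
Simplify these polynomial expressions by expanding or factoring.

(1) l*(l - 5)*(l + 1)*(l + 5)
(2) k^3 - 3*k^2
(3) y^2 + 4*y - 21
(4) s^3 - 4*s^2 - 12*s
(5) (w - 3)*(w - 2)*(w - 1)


(1) = l^4 + l^3 - 25*l^2 - 25*l
(2) = k^2*(k - 3)
(3) = (y - 3)*(y + 7)
(4) = s*(s - 6)*(s + 2)
(5) = w^3 - 6*w^2 + 11*w - 6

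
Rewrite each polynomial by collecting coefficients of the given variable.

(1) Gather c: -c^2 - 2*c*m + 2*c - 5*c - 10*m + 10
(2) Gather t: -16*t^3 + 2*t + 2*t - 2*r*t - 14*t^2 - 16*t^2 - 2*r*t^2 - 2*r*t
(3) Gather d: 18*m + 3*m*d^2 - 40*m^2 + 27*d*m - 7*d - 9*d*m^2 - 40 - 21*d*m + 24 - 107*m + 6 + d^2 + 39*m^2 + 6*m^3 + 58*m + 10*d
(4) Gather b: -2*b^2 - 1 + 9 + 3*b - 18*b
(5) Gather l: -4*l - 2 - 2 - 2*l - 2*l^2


(1) = -c^2 + c*(-2*m - 3) - 10*m + 10
(2) = -16*t^3 + t^2*(-2*r - 30) + t*(4 - 4*r)
(3) = d^2*(3*m + 1) + d*(-9*m^2 + 6*m + 3) + 6*m^3 - m^2 - 31*m - 10
(4) = -2*b^2 - 15*b + 8
(5) = -2*l^2 - 6*l - 4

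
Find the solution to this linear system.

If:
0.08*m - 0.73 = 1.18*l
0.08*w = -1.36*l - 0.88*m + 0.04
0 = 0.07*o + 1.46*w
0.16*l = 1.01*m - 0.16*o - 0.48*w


Then:
l = -0.56
m = 0.94
o = 7.55
w = -0.36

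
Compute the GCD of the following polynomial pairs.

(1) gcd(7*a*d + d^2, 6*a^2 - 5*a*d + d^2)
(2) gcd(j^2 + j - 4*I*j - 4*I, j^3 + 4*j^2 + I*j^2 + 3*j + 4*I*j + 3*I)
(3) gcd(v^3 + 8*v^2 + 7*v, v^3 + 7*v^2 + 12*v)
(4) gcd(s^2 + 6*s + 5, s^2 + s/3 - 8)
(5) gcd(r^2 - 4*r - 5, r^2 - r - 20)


(1) = 1
(2) = j + 1
(3) = v
(4) = 1
(5) = r - 5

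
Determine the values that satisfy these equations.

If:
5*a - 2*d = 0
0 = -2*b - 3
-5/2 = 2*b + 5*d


Then:
a = 1/25
b = -3/2
d = 1/10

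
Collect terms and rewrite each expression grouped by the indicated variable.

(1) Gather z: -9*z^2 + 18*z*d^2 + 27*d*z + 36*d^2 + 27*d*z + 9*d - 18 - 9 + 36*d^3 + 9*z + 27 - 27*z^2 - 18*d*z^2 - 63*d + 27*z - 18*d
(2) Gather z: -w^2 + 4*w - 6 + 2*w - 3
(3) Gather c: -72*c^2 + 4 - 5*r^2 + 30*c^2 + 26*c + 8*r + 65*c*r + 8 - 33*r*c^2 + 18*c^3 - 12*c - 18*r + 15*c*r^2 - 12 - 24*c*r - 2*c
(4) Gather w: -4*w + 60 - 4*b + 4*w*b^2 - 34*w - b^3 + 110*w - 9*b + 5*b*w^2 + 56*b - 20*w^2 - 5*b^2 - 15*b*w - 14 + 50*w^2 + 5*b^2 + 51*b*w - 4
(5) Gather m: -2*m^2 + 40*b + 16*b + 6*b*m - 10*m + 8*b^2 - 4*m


(1) = 36*d^3 + 36*d^2 - 72*d + z^2*(-18*d - 36) + z*(18*d^2 + 54*d + 36)
(2) = -w^2 + 6*w - 9
(3) = 18*c^3 + c^2*(-33*r - 42) + c*(15*r^2 + 41*r + 12) - 5*r^2 - 10*r
(4) = -b^3 + 43*b + w^2*(5*b + 30) + w*(4*b^2 + 36*b + 72) + 42
(5) = 8*b^2 + 56*b - 2*m^2 + m*(6*b - 14)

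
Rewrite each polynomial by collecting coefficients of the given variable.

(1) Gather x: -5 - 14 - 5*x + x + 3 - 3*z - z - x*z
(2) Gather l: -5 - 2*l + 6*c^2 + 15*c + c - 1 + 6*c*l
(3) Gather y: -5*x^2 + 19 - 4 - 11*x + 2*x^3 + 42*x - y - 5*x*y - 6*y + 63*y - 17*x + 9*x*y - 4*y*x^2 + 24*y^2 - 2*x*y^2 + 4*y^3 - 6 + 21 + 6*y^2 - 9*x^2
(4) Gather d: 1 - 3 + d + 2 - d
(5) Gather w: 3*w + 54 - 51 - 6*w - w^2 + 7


(1) = x*(-z - 4) - 4*z - 16
(2) = 6*c^2 + 16*c + l*(6*c - 2) - 6
(3) = 2*x^3 - 14*x^2 + 14*x + 4*y^3 + y^2*(30 - 2*x) + y*(-4*x^2 + 4*x + 56) + 30
(4) = 0
(5) = -w^2 - 3*w + 10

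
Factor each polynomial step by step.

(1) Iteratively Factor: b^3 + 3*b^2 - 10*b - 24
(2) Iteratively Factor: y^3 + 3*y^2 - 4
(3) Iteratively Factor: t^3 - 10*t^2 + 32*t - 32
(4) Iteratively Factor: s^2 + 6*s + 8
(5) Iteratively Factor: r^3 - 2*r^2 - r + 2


(1) = (b + 2)*(b^2 + b - 12) = (b + 2)*(b + 4)*(b - 3)
(2) = (y + 2)*(y^2 + y - 2) = (y - 1)*(y + 2)*(y + 2)
(3) = (t - 2)*(t^2 - 8*t + 16) = (t - 4)*(t - 2)*(t - 4)
(4) = (s + 2)*(s + 4)
(5) = (r - 1)*(r^2 - r - 2) = (r - 1)*(r + 1)*(r - 2)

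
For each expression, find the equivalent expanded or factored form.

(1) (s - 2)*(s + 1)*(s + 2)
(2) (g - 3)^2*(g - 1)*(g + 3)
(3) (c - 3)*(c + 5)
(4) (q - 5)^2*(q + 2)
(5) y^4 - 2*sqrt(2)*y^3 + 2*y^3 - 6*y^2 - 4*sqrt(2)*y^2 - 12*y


(1) = s^3 + s^2 - 4*s - 4
(2) = g^4 - 4*g^3 - 6*g^2 + 36*g - 27
(3) = c^2 + 2*c - 15
(4) = q^3 - 8*q^2 + 5*q + 50
(5) = y*(y + 2)*(y - 3*sqrt(2))*(y + sqrt(2))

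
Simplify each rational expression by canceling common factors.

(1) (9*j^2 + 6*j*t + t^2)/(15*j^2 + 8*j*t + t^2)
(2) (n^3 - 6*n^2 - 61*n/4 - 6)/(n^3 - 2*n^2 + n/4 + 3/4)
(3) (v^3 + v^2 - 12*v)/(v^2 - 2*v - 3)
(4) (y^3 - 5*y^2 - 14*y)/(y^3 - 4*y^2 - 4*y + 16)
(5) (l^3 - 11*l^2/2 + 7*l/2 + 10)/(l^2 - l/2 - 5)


(1) = (3*j + t)/(5*j + t)
(2) = (2*n^2 - 13*n - 24)/(2*n^2 - 5*n + 3)
(3) = (v^2 + 4*v)/(v + 1)
(4) = (y^2 - 7*y)/(y^2 - 6*y + 8)
(5) = (l^2 - 3*l - 4)/(l + 2)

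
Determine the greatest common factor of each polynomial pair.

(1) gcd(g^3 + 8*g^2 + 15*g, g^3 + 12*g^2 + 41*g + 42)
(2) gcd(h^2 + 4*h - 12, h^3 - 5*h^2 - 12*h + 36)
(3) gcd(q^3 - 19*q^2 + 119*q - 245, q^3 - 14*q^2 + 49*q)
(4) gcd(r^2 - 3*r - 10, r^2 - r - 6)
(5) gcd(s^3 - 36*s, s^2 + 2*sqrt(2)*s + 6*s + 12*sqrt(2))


(1) = gcd(g*(g + 3)*(g + 5), (g + 2)*(g + 3)*(g + 7)) = g + 3
(2) = h - 2
(3) = q^2 - 14*q + 49
(4) = gcd((r - 5)*(r + 2), (r - 3)*(r + 2)) = r + 2
(5) = s + 6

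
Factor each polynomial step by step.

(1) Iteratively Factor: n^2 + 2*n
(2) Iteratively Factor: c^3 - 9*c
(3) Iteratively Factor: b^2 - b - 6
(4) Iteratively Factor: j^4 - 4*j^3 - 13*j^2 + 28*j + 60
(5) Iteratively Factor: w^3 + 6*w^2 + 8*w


(1) = (n + 2)*(n)
(2) = (c - 3)*(c^2 + 3*c) = (c - 3)*(c + 3)*(c)
(3) = (b + 2)*(b - 3)
(4) = (j + 2)*(j^3 - 6*j^2 - j + 30) = (j - 5)*(j + 2)*(j^2 - j - 6) = (j - 5)*(j - 3)*(j + 2)*(j + 2)
(5) = (w + 4)*(w^2 + 2*w) = (w + 2)*(w + 4)*(w)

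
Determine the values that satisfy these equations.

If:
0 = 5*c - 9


Then:
c = 9/5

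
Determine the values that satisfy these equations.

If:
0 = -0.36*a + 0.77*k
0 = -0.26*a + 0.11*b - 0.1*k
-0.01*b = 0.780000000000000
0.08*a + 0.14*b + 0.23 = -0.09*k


Then:
No Solution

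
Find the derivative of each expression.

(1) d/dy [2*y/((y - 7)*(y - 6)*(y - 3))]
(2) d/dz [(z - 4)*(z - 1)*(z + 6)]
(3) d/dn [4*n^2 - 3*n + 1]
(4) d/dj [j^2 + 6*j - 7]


(1) = 4*(-y^3 + 8*y^2 - 63)/(y^6 - 32*y^5 + 418*y^4 - 2844*y^3 + 10593*y^2 - 20412*y + 15876)
(2) = 3*z^2 + 2*z - 26
(3) = 8*n - 3
(4) = 2*j + 6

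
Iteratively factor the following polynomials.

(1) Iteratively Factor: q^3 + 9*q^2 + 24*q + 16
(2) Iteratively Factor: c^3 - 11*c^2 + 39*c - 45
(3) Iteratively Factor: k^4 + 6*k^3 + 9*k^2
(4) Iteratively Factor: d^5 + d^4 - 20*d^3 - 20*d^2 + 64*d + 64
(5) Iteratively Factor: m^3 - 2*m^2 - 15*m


(1) = (q + 1)*(q^2 + 8*q + 16) = (q + 1)*(q + 4)*(q + 4)
(2) = (c - 3)*(c^2 - 8*c + 15) = (c - 5)*(c - 3)*(c - 3)
(3) = (k)*(k^3 + 6*k^2 + 9*k) = k*(k + 3)*(k^2 + 3*k) = k^2*(k + 3)*(k + 3)
(4) = (d - 4)*(d^4 + 5*d^3 - 20*d - 16) = (d - 4)*(d - 2)*(d^3 + 7*d^2 + 14*d + 8) = (d - 4)*(d - 2)*(d + 4)*(d^2 + 3*d + 2) = (d - 4)*(d - 2)*(d + 2)*(d + 4)*(d + 1)
(5) = (m)*(m^2 - 2*m - 15) = m*(m - 5)*(m + 3)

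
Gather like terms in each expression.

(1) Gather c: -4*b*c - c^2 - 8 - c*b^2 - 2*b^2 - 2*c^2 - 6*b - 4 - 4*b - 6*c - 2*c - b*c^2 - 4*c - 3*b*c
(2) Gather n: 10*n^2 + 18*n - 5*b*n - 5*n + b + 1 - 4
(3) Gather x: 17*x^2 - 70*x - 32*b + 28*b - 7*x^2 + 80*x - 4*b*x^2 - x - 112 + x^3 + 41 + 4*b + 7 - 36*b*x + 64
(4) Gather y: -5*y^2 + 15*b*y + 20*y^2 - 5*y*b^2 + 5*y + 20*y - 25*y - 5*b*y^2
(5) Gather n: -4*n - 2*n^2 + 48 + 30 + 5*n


(1) = -2*b^2 - 10*b + c^2*(-b - 3) + c*(-b^2 - 7*b - 12) - 12
(2) = b + 10*n^2 + n*(13 - 5*b) - 3
(3) = x^3 + x^2*(10 - 4*b) + x*(9 - 36*b)
(4) = y^2*(15 - 5*b) + y*(-5*b^2 + 15*b)
(5) = -2*n^2 + n + 78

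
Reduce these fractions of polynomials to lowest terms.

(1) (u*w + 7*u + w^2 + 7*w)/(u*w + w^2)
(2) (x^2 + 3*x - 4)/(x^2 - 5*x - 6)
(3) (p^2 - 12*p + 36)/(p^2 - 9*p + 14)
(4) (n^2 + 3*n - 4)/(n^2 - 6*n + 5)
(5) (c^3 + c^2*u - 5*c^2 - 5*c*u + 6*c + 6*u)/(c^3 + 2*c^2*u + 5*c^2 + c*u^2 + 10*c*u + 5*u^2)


(1) = (w + 7)/w
(2) = (x^2 + 3*x - 4)/(x^2 - 5*x - 6)
(3) = (p^2 - 12*p + 36)/(p^2 - 9*p + 14)
(4) = (n + 4)/(n - 5)
(5) = (c^2 - 5*c + 6)/(c^2 + c*u + 5*c + 5*u)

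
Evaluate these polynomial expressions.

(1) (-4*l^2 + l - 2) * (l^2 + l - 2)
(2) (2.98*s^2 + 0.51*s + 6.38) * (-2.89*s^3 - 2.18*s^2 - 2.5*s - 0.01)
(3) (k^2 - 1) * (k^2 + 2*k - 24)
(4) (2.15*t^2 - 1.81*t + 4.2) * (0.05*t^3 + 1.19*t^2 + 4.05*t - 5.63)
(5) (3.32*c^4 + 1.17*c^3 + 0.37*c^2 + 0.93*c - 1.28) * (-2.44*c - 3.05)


(1) = -4*l^4 - 3*l^3 + 7*l^2 - 4*l + 4
(2) = -8.6122*s^5 - 7.9703*s^4 - 27.0*s^3 - 15.2132*s^2 - 15.9551*s - 0.0638
(3) = k^4 + 2*k^3 - 25*k^2 - 2*k + 24
(4) = 0.1075*t^5 + 2.468*t^4 + 6.7636*t^3 - 14.437*t^2 + 27.2003*t - 23.646
(5) = -8.1008*c^5 - 12.9808*c^4 - 4.4713*c^3 - 3.3977*c^2 + 0.2867*c + 3.904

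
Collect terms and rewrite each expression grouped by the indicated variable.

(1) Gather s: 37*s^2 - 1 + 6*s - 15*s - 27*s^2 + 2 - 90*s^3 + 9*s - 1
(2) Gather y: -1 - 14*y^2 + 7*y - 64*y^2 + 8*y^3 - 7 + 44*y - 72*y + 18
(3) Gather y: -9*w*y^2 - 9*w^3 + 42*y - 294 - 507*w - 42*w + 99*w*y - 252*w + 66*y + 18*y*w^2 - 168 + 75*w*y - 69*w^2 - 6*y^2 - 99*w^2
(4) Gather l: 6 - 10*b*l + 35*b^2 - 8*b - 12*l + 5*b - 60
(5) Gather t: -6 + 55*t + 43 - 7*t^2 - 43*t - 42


(1) = -90*s^3 + 10*s^2
(2) = 8*y^3 - 78*y^2 - 21*y + 10
(3) = -9*w^3 - 168*w^2 - 801*w + y^2*(-9*w - 6) + y*(18*w^2 + 174*w + 108) - 462
(4) = 35*b^2 - 3*b + l*(-10*b - 12) - 54
(5) = -7*t^2 + 12*t - 5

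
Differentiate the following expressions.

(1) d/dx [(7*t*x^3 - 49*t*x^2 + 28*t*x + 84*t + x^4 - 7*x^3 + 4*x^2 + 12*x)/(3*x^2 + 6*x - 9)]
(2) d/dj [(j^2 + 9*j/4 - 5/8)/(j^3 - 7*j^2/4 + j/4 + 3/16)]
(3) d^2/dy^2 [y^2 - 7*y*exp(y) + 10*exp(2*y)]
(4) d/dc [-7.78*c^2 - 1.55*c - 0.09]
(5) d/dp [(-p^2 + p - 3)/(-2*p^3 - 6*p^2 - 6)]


(1) = (7*t*x^4 + 28*t*x^3 - 189*t*x^2 + 126*t*x - 252*t + 2*x^5 - x^4 - 40*x^3 + 59*x^2 - 24*x - 36)/(3*(x^4 + 4*x^3 - 2*x^2 - 12*x + 9))
(2) = 4*(-64*j^4 - 288*j^3 + 388*j^2 - 116*j + 37)/(256*j^6 - 896*j^5 + 912*j^4 - 128*j^3 - 152*j^2 + 24*j + 9)
(3) = -7*y*exp(y) + 40*exp(2*y) - 14*exp(y) + 2
(4) = -15.56*c - 1.55
(5) = (-3*p*(p + 2)*(p^2 - p + 3) + (2*p - 1)*(p^3 + 3*p^2 + 3))/(2*(p^3 + 3*p^2 + 3)^2)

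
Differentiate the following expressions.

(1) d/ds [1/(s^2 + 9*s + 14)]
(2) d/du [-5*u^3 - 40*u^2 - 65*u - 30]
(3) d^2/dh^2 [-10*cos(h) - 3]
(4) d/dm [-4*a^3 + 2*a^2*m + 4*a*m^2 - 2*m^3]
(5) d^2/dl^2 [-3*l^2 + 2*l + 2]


(1) = (-2*s - 9)/(s^2 + 9*s + 14)^2
(2) = -15*u^2 - 80*u - 65
(3) = 10*cos(h)
(4) = 2*a^2 + 8*a*m - 6*m^2
(5) = -6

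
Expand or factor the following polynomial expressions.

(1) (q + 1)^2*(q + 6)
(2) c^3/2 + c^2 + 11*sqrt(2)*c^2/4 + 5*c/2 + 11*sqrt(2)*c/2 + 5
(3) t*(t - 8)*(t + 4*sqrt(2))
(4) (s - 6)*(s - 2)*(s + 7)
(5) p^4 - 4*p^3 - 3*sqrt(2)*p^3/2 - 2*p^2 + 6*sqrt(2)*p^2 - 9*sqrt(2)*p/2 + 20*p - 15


(1) = q^3 + 8*q^2 + 13*q + 6
(2) = (c/2 + 1)*(c + sqrt(2)/2)*(c + 5*sqrt(2))
(3) = t^3 - 8*t^2 + 4*sqrt(2)*t^2 - 32*sqrt(2)*t
(4) = s^3 - s^2 - 44*s + 84
(5) = (p - 3)*(p - 1)*(p - 5*sqrt(2)/2)*(p + sqrt(2))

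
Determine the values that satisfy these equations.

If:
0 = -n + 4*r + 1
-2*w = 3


Then:
n = 4*r + 1
w = -3/2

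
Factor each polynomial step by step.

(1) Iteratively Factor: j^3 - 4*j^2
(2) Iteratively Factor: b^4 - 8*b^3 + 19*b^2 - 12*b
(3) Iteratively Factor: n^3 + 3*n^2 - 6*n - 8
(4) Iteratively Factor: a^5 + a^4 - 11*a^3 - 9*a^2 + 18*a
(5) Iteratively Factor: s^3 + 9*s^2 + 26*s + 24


(1) = (j - 4)*(j^2) = j*(j - 4)*(j)
(2) = (b - 4)*(b^3 - 4*b^2 + 3*b) = b*(b - 4)*(b^2 - 4*b + 3) = b*(b - 4)*(b - 3)*(b - 1)
(3) = (n - 2)*(n^2 + 5*n + 4) = (n - 2)*(n + 1)*(n + 4)
(4) = (a - 3)*(a^4 + 4*a^3 + a^2 - 6*a) = (a - 3)*(a - 1)*(a^3 + 5*a^2 + 6*a) = a*(a - 3)*(a - 1)*(a^2 + 5*a + 6) = a*(a - 3)*(a - 1)*(a + 3)*(a + 2)
(5) = (s + 4)*(s^2 + 5*s + 6) = (s + 3)*(s + 4)*(s + 2)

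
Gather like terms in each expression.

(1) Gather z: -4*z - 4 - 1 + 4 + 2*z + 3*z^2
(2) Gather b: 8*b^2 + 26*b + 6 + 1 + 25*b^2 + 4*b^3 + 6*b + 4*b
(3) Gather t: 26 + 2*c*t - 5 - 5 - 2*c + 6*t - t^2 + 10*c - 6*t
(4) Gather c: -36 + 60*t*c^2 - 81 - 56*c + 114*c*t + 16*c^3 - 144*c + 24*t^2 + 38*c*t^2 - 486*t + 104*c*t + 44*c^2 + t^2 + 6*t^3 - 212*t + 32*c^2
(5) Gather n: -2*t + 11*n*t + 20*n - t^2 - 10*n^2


(1) = 3*z^2 - 2*z - 1
(2) = 4*b^3 + 33*b^2 + 36*b + 7
(3) = 2*c*t + 8*c - t^2 + 16
(4) = 16*c^3 + c^2*(60*t + 76) + c*(38*t^2 + 218*t - 200) + 6*t^3 + 25*t^2 - 698*t - 117
(5) = -10*n^2 + n*(11*t + 20) - t^2 - 2*t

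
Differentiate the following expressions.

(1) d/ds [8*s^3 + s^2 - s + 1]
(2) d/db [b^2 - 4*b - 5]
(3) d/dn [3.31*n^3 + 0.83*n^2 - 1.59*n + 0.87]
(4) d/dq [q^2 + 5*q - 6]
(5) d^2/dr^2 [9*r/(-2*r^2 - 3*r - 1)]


(1) = 24*s^2 + 2*s - 1
(2) = 2*b - 4
(3) = 9.93*n^2 + 1.66*n - 1.59
(4) = 2*q + 5
(5) = 18*(-r*(4*r + 3)^2 + 3*(2*r + 1)*(2*r^2 + 3*r + 1))/(2*r^2 + 3*r + 1)^3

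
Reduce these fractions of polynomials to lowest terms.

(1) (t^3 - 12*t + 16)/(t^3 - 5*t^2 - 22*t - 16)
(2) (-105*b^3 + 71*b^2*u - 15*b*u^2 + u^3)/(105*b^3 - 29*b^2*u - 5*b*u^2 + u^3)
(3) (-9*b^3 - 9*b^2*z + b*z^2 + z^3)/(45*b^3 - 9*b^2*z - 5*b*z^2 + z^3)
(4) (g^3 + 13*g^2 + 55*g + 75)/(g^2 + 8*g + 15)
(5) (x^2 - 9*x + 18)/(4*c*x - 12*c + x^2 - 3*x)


(1) = (t^3 - 12*t + 16)/(t^3 - 5*t^2 - 22*t - 16)
(2) = (-5*b + u)/(5*b + u)
(3) = (b + z)/(-5*b + z)
(4) = g + 5
(5) = (x - 6)/(4*c + x)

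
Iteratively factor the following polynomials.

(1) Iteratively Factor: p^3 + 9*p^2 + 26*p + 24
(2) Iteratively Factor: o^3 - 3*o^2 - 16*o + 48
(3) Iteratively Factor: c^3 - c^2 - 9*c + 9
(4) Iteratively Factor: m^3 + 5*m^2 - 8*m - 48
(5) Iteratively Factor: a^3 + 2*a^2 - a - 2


(1) = (p + 3)*(p^2 + 6*p + 8) = (p + 2)*(p + 3)*(p + 4)
(2) = (o - 3)*(o^2 - 16) = (o - 4)*(o - 3)*(o + 4)
(3) = (c + 3)*(c^2 - 4*c + 3) = (c - 1)*(c + 3)*(c - 3)
(4) = (m - 3)*(m^2 + 8*m + 16) = (m - 3)*(m + 4)*(m + 4)
(5) = (a - 1)*(a^2 + 3*a + 2) = (a - 1)*(a + 1)*(a + 2)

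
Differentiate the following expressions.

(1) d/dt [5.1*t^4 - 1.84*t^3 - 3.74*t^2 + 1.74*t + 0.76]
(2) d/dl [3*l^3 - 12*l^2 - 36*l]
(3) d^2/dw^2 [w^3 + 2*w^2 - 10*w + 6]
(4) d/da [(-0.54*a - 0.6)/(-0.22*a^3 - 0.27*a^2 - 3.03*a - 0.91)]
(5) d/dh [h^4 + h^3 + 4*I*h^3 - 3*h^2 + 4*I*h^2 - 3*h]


(1) = 20.4*t^3 - 5.52*t^2 - 7.48*t + 1.74
(2) = 9*l^2 - 24*l - 36
(3) = 6*w + 4
(4) = (0.1188*a^3 + 0.1458*a^2 + 1.6362*a - (0.54*a + 0.6)*(0.66*a^2 + 0.54*a + 3.03) + 0.4914)/(0.22*a^3 + 0.27*a^2 + 3.03*a + 0.91)^2
(5) = 4*h^3 + h^2*(3 + 12*I) + h*(-6 + 8*I) - 3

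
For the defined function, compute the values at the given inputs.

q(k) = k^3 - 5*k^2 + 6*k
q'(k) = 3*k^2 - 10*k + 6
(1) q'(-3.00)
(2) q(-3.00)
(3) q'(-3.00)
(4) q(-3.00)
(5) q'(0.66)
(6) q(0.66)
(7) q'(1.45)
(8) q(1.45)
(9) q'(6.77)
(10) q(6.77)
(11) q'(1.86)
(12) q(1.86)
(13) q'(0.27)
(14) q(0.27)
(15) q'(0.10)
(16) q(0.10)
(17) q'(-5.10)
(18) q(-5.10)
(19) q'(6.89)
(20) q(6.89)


(1) = 63.00
(2) = -90.00
(3) = 63.00
(4) = -90.00
(5) = 0.71
(6) = 2.07
(7) = -2.19
(8) = 1.24
(9) = 75.80
(10) = 121.74
(11) = -2.22
(12) = 0.30
(13) = 3.52
(14) = 1.28
(15) = 5.03
(16) = 0.55
(17) = 135.03
(18) = -293.30
(19) = 79.52
(20) = 131.06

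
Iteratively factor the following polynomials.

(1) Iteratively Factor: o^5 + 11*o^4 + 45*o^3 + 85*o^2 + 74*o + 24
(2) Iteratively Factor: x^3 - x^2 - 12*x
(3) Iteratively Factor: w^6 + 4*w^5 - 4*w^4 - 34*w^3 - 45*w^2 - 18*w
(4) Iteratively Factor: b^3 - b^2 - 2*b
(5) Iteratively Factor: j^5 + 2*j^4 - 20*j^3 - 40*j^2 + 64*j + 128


(1) = (o + 1)*(o^4 + 10*o^3 + 35*o^2 + 50*o + 24) = (o + 1)*(o + 3)*(o^3 + 7*o^2 + 14*o + 8) = (o + 1)^2*(o + 3)*(o^2 + 6*o + 8) = (o + 1)^2*(o + 2)*(o + 3)*(o + 4)
(2) = (x + 3)*(x^2 - 4*x) = (x - 4)*(x + 3)*(x)
(3) = (w + 1)*(w^5 + 3*w^4 - 7*w^3 - 27*w^2 - 18*w) = (w + 1)*(w + 3)*(w^4 - 7*w^2 - 6*w) = (w + 1)*(w + 2)*(w + 3)*(w^3 - 2*w^2 - 3*w) = (w - 3)*(w + 1)*(w + 2)*(w + 3)*(w^2 + w) = w*(w - 3)*(w + 1)*(w + 2)*(w + 3)*(w + 1)
(4) = (b)*(b^2 - b - 2) = b*(b + 1)*(b - 2)
(5) = (j + 2)*(j^4 - 20*j^2 + 64) = (j - 4)*(j + 2)*(j^3 + 4*j^2 - 4*j - 16) = (j - 4)*(j + 2)*(j + 4)*(j^2 - 4) = (j - 4)*(j - 2)*(j + 2)*(j + 4)*(j + 2)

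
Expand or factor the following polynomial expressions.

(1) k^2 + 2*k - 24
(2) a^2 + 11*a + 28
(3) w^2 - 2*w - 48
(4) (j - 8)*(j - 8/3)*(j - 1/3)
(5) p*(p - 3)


(1) = (k - 4)*(k + 6)
(2) = (a + 4)*(a + 7)
(3) = (w - 8)*(w + 6)
(4) = j^3 - 11*j^2 + 224*j/9 - 64/9
(5) = p^2 - 3*p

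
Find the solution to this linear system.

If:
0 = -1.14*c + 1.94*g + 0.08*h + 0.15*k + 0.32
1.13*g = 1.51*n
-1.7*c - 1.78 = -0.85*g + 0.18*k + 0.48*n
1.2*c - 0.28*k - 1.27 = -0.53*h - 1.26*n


Then:
c = 0.989087016380905*n - 0.442970467744415
g = 1.33628318584071*n
h = 0.385068801668081 - 7.62696873276203*n
k = -5.69781788823853*n - 5.70527891574719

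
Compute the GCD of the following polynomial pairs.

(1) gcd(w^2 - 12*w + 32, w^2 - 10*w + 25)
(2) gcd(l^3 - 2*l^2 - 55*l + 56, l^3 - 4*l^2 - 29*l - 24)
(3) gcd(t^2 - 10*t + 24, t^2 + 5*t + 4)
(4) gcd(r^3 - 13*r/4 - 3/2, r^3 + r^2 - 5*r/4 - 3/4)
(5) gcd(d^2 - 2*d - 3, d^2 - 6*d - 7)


(1) = 1
(2) = gcd((l - 8)*(l - 1)*(l + 7), (l - 8)*(l + 1)*(l + 3)) = l - 8
(3) = gcd((t - 6)*(t - 4), (t + 1)*(t + 4)) = 1
(4) = r^2 + 2*r + 3/4
(5) = gcd((d - 3)*(d + 1), (d - 7)*(d + 1)) = d + 1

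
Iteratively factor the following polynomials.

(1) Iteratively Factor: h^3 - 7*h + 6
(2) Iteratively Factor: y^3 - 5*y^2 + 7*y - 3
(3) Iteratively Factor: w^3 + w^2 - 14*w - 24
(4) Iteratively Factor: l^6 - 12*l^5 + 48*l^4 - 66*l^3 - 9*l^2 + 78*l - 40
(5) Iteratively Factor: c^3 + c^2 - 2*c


(1) = (h - 1)*(h^2 + h - 6) = (h - 2)*(h - 1)*(h + 3)
(2) = (y - 1)*(y^2 - 4*y + 3) = (y - 3)*(y - 1)*(y - 1)
(3) = (w - 4)*(w^2 + 5*w + 6) = (w - 4)*(w + 2)*(w + 3)
(4) = (l + 1)*(l^5 - 13*l^4 + 61*l^3 - 127*l^2 + 118*l - 40) = (l - 4)*(l + 1)*(l^4 - 9*l^3 + 25*l^2 - 27*l + 10) = (l - 4)*(l - 2)*(l + 1)*(l^3 - 7*l^2 + 11*l - 5) = (l - 4)*(l - 2)*(l - 1)*(l + 1)*(l^2 - 6*l + 5) = (l - 4)*(l - 2)*(l - 1)^2*(l + 1)*(l - 5)
(5) = (c)*(c^2 + c - 2) = c*(c - 1)*(c + 2)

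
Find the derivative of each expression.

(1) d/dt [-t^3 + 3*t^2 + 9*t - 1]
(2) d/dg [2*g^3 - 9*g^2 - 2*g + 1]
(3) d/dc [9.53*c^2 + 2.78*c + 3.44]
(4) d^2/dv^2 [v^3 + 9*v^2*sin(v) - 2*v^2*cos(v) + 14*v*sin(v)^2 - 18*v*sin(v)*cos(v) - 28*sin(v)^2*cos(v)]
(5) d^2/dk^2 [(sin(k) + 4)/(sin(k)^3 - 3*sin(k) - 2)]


(1) = -3*t^2 + 6*t + 9
(2) = 6*g^2 - 18*g - 2
(3) = 19.06*c + 2.78
(4) = -9*v^2*sin(v) + 2*v^2*cos(v) + 8*v*sin(v) + 36*v*sin(2*v) + 36*v*cos(v) + 28*v*cos(2*v) + 6*v + 18*sin(v) + 28*sin(2*v) + 3*cos(v) - 36*cos(2*v) - 63*cos(3*v)
(5) = ((sin(k) - 2)^2*(sin(k) + 1)^4*sin(k) - 18*(sin(k) + 4)*cos(k)^6 + 3*(-12*sin(k) + 5*cos(k)^2 - 3)*(-sin(k)^3 + 3*sin(k) + 2)*cos(k)^2)/(-sin(k)^3 + 3*sin(k) + 2)^3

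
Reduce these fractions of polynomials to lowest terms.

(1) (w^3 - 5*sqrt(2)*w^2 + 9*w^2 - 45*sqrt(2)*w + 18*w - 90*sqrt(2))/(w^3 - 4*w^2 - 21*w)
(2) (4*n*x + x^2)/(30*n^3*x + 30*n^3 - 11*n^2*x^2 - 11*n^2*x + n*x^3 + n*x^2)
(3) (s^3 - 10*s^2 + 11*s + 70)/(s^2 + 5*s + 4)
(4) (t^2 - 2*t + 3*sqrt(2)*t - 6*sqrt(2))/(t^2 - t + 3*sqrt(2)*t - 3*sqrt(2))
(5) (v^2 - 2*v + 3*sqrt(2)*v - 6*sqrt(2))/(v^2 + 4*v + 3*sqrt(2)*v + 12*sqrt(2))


(1) = (w^2 + w*(6 - 5*sqrt(2)) - 30*sqrt(2))/(w^2 - 7*w)
(2) = (4*n*x + x^2)/(30*n^3*x + 30*n^3 - 11*n^2*x^2 - 11*n^2*x + n*x^3 + n*x^2)
(3) = (s^3 - 10*s^2 + 11*s + 70)/(s^2 + 5*s + 4)
(4) = (t - 2)/(t - 1)
(5) = (v - 2)/(v + 4)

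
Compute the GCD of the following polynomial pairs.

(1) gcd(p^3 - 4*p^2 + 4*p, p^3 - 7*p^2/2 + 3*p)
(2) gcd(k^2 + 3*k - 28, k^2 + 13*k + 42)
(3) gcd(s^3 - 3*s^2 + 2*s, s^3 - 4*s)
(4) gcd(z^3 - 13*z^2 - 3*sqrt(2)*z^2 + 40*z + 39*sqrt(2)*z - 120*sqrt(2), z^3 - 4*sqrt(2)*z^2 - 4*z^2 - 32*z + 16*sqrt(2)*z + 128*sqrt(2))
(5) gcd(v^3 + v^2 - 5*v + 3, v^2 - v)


(1) = gcd(p*(p - 2)^2, p*(p - 2)*(p - 3/2)) = p^2 - 2*p
(2) = k + 7
(3) = s^2 - 2*s
(4) = z - 8
(5) = v - 1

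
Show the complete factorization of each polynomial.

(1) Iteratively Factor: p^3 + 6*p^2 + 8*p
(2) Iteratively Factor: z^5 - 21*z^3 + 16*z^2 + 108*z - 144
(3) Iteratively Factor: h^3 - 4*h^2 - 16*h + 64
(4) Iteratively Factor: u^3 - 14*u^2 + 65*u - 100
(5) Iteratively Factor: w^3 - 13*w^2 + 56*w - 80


(1) = (p + 4)*(p^2 + 2*p) = p*(p + 4)*(p + 2)
(2) = (z - 3)*(z^4 + 3*z^3 - 12*z^2 - 20*z + 48) = (z - 3)*(z - 2)*(z^3 + 5*z^2 - 2*z - 24) = (z - 3)*(z - 2)^2*(z^2 + 7*z + 12) = (z - 3)*(z - 2)^2*(z + 4)*(z + 3)
(3) = (h + 4)*(h^2 - 8*h + 16) = (h - 4)*(h + 4)*(h - 4)
(4) = (u - 4)*(u^2 - 10*u + 25) = (u - 5)*(u - 4)*(u - 5)
(5) = (w - 5)*(w^2 - 8*w + 16) = (w - 5)*(w - 4)*(w - 4)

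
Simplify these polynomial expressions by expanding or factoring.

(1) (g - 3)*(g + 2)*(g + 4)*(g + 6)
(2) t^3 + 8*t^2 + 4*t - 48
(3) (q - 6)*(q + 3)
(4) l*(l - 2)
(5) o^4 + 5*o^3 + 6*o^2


(1) = g^4 + 9*g^3 + 8*g^2 - 84*g - 144
(2) = (t - 2)*(t + 4)*(t + 6)
(3) = q^2 - 3*q - 18
(4) = l^2 - 2*l
(5) = o^2*(o + 2)*(o + 3)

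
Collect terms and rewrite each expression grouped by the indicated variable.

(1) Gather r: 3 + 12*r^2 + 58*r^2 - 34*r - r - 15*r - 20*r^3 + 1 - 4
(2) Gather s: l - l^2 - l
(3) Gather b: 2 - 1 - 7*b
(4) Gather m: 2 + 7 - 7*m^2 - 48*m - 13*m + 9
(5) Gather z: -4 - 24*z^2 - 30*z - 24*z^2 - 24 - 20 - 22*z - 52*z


(1) = -20*r^3 + 70*r^2 - 50*r
(2) = -l^2
(3) = 1 - 7*b
(4) = -7*m^2 - 61*m + 18
(5) = -48*z^2 - 104*z - 48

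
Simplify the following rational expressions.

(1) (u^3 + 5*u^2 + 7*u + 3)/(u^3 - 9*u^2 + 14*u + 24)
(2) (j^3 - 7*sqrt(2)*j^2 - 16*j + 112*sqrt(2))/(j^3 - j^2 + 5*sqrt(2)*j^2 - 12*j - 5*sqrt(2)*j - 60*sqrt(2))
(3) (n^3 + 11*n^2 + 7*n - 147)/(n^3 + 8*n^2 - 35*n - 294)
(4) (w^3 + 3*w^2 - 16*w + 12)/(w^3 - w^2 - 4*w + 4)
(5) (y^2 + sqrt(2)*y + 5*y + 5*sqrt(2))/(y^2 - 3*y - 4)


(1) = (u^2 + 4*u + 3)/(u^2 - 10*u + 24)
(2) = (j^2 + j*(4 - 7*sqrt(2)) - 28*sqrt(2))/(j^2 + j*(3 + 5*sqrt(2)) + 15*sqrt(2))
(3) = (n - 3)/(n - 6)
(4) = (w + 6)/(w + 2)
(5) = (y^2 + y*(sqrt(2) + 5) + 5*sqrt(2))/(y^2 - 3*y - 4)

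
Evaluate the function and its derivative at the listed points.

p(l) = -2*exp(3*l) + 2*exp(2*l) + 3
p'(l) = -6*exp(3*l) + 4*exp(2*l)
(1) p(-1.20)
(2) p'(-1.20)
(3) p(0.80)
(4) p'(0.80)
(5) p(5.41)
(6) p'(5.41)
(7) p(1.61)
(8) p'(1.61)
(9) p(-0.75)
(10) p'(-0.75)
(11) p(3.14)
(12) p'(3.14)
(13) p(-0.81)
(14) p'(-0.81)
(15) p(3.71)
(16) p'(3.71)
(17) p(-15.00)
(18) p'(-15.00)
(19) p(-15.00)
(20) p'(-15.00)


(1) = 3.13
(2) = 0.20
(3) = -9.14
(4) = -46.33
(5) = -22268092.40
(6) = -66904308.39
(7) = -197.37
(8) = -651.15
(9) = 3.24
(10) = 0.26
(11) = -23594.59
(12) = -71860.34
(13) = 3.22
(14) = 0.26
(15) = -133031.68
(16) = -402442.10
(17) = 3.00
(18) = 0.00
(19) = 3.00
(20) = 0.00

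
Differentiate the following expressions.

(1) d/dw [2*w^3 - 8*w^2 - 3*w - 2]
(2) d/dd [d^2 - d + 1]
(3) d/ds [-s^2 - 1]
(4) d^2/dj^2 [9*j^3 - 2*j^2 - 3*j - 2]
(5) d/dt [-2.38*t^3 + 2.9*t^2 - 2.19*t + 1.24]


(1) = 6*w^2 - 16*w - 3
(2) = 2*d - 1
(3) = -2*s
(4) = 54*j - 4
(5) = -7.14*t^2 + 5.8*t - 2.19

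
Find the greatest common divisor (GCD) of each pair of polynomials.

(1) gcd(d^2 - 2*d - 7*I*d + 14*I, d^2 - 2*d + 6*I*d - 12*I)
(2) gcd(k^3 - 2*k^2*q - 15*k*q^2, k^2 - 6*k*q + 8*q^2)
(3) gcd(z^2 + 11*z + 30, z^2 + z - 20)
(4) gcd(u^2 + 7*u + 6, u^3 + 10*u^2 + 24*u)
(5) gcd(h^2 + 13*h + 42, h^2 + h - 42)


(1) = d - 2
(2) = 1
(3) = gcd((z + 5)*(z + 6), (z - 4)*(z + 5)) = z + 5
(4) = gcd((u + 1)*(u + 6), u*(u + 4)*(u + 6)) = u + 6
(5) = gcd((h + 6)*(h + 7), (h - 6)*(h + 7)) = h + 7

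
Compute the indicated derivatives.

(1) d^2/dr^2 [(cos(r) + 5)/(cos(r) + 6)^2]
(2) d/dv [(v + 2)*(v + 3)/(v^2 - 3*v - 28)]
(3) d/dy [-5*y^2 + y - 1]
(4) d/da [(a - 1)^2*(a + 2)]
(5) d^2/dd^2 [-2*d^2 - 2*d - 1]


(1) = (101*cos(r)/4 + 2*cos(2*r) - cos(3*r)/4 + 8)/(cos(r) + 6)^4
(2) = 2*(-4*v^2 - 34*v - 61)/(v^4 - 6*v^3 - 47*v^2 + 168*v + 784)
(3) = 1 - 10*y
(4) = 3*a^2 - 3
(5) = -4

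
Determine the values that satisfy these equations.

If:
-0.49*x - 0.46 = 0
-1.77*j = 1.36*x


Then:
j = 0.72
x = -0.94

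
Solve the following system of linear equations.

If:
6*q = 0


Then:
q = 0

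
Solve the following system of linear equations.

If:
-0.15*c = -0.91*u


Then:
c = 6.06666666666667*u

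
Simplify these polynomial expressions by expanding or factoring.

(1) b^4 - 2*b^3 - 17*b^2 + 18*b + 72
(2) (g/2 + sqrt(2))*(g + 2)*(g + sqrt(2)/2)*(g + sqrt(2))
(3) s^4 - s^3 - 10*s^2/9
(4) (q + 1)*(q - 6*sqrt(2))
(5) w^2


(1) = (b - 4)*(b - 3)*(b + 2)*(b + 3)
(2) = g^4/2 + g^3 + 7*sqrt(2)*g^3/4 + 7*g^2/2 + 7*sqrt(2)*g^2/2 + sqrt(2)*g + 7*g + 2*sqrt(2)
(3) = s^2*(s - 5/3)*(s + 2/3)
(4) = q^2 - 6*sqrt(2)*q + q - 6*sqrt(2)
(5) = w^2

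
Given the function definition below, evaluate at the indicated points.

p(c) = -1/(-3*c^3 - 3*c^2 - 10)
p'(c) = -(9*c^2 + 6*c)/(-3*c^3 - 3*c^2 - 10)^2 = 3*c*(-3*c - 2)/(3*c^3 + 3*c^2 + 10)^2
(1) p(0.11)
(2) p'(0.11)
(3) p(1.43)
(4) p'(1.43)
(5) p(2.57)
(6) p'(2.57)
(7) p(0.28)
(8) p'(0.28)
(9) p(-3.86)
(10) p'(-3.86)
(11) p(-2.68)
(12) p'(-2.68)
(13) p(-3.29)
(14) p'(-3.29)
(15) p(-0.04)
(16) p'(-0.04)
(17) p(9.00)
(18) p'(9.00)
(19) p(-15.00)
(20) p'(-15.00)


(1) = 0.10
(2) = -0.01
(3) = 0.04
(4) = -0.04
(5) = 0.01
(6) = -0.01
(7) = 0.10
(8) = -0.02
(9) = -0.01
(10) = -0.01
(11) = -0.04
(12) = -0.07
(13) = -0.02
(14) = -0.02
(15) = 0.10
(16) = 0.00
(17) = 0.00
(18) = -0.00
(19) = -0.00
(20) = -0.00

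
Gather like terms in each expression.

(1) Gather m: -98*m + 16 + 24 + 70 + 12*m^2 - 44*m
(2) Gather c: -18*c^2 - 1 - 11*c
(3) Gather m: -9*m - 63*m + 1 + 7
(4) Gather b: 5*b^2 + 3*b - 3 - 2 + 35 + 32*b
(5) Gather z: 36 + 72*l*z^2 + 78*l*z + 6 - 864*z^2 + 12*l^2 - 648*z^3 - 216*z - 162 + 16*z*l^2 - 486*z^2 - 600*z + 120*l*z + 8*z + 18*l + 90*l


(1) = 12*m^2 - 142*m + 110
(2) = -18*c^2 - 11*c - 1
(3) = 8 - 72*m
(4) = 5*b^2 + 35*b + 30
(5) = 12*l^2 + 108*l - 648*z^3 + z^2*(72*l - 1350) + z*(16*l^2 + 198*l - 808) - 120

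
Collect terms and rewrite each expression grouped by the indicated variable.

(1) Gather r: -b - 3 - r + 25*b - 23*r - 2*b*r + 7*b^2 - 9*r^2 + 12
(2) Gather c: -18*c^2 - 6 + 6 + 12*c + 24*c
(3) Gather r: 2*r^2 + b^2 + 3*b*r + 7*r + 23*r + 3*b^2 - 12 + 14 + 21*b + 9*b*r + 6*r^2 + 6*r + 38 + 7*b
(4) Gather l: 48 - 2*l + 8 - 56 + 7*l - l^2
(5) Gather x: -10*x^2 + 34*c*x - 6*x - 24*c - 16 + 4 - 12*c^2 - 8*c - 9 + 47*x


(1) = 7*b^2 + 24*b - 9*r^2 + r*(-2*b - 24) + 9
(2) = -18*c^2 + 36*c
(3) = 4*b^2 + 28*b + 8*r^2 + r*(12*b + 36) + 40
(4) = -l^2 + 5*l
(5) = -12*c^2 - 32*c - 10*x^2 + x*(34*c + 41) - 21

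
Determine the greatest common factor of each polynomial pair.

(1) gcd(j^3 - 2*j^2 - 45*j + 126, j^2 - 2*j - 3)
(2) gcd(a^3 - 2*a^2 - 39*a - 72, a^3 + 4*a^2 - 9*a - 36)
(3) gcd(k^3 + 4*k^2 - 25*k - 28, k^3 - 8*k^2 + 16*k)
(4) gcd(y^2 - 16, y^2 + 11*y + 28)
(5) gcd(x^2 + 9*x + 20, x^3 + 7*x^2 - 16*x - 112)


(1) = j - 3
(2) = a + 3
(3) = k - 4
(4) = y + 4
(5) = gcd((x + 4)*(x + 5), (x - 4)*(x + 4)*(x + 7)) = x + 4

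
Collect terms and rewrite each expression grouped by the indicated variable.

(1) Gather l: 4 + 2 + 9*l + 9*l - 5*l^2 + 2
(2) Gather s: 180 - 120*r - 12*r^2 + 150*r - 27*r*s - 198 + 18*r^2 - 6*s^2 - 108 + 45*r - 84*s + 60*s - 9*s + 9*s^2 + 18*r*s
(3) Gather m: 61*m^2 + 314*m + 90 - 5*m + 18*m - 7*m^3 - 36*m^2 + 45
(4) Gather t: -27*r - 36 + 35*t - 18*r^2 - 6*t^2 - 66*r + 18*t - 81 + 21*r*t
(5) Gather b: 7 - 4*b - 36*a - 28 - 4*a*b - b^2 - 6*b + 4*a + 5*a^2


(1) = -5*l^2 + 18*l + 8
(2) = 6*r^2 + 75*r + 3*s^2 + s*(-9*r - 33) - 126
(3) = -7*m^3 + 25*m^2 + 327*m + 135
(4) = -18*r^2 - 93*r - 6*t^2 + t*(21*r + 53) - 117
(5) = 5*a^2 - 32*a - b^2 + b*(-4*a - 10) - 21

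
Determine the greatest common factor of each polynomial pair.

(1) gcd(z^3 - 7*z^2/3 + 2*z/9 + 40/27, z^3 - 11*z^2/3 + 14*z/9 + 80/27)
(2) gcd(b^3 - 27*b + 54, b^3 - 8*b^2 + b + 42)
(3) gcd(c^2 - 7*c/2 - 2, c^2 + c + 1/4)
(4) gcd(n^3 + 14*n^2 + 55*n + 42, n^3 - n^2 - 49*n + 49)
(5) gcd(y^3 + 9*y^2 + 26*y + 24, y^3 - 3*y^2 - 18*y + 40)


(1) = gcd((z - 5/3)*(z - 4/3)*(z + 2/3), (z - 8/3)*(z - 5/3)*(z + 2/3)) = z^2 - z - 10/9
(2) = b - 3
(3) = c + 1/2
(4) = n + 7
(5) = gcd((y + 2)*(y + 3)*(y + 4), (y - 5)*(y - 2)*(y + 4)) = y + 4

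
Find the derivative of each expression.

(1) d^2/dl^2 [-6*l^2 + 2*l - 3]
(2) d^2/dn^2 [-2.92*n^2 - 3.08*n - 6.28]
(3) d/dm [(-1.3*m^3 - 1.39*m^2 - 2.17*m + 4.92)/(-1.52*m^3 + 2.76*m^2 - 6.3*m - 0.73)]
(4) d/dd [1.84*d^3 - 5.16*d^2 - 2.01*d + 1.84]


(1) = -12
(2) = -5.84000000000000
(3) = (-5.7008*m^4 + 9.7832*m^3 + 40.0284*m^2 - 25.129*m + 32.5801)/(2.3104*m^6 - 8.3904*m^5 + 26.7696*m^4 - 32.5568*m^3 + 35.6604*m^2 + 9.198*m + 0.5329)
(4) = 5.52*d^2 - 10.32*d - 2.01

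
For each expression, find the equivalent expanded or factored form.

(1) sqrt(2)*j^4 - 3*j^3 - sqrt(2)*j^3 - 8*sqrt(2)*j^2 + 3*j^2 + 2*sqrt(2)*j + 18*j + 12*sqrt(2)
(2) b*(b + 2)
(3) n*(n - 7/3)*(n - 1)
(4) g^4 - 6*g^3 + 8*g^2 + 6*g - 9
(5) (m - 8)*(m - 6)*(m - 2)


(1) = (j - 3)*(j + 2)*(j - 2*sqrt(2))*(sqrt(2)*j + 1)
(2) = b^2 + 2*b
(3) = n^3 - 10*n^2/3 + 7*n/3
(4) = (g - 3)^2*(g - 1)*(g + 1)
(5) = m^3 - 16*m^2 + 76*m - 96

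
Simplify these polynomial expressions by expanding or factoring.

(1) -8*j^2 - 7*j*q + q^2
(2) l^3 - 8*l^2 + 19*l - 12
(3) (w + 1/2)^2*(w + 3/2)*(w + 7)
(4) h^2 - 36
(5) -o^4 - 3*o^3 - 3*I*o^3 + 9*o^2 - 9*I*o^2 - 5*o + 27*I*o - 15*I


(1) = (-8*j + q)*(j + q)
(2) = (l - 4)*(l - 3)*(l - 1)
(3) = w^4 + 19*w^3/2 + 77*w^2/4 + 101*w/8 + 21/8
(4) = (h - 6)*(h + 6)
(5) = (o + 5)*(o + 3*I)*(-I*o + I)^2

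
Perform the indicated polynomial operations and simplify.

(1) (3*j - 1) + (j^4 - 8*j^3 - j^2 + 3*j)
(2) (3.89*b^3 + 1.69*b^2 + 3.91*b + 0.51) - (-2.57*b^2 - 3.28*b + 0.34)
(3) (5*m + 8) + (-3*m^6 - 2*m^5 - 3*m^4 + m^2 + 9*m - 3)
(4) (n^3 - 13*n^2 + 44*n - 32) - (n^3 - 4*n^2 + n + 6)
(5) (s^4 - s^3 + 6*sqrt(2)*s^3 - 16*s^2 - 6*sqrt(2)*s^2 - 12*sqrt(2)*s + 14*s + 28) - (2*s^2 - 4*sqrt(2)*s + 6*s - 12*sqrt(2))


(1) = j^4 - 8*j^3 - j^2 + 6*j - 1
(2) = 3.89*b^3 + 4.26*b^2 + 7.19*b + 0.17
(3) = -3*m^6 - 2*m^5 - 3*m^4 + m^2 + 14*m + 5
(4) = -9*n^2 + 43*n - 38
(5) = s^4 - s^3 + 6*sqrt(2)*s^3 - 18*s^2 - 6*sqrt(2)*s^2 - 8*sqrt(2)*s + 8*s + 12*sqrt(2) + 28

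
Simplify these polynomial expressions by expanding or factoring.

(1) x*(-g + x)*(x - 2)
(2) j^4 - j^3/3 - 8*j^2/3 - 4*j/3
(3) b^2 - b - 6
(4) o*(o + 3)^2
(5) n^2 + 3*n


(1) = -g*x^2 + 2*g*x + x^3 - 2*x^2
(2) = j*(j - 2)*(j + 2/3)*(j + 1)
(3) = (b - 3)*(b + 2)
(4) = o^3 + 6*o^2 + 9*o
(5) = n*(n + 3)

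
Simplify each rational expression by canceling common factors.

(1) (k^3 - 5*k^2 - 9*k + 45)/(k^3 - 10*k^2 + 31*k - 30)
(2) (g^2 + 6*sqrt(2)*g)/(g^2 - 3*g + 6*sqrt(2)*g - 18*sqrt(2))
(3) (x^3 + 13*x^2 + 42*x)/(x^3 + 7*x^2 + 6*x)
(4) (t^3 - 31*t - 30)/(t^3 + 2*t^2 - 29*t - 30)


(1) = (k + 3)/(k - 2)
(2) = g/(g - 3)
(3) = (x + 7)/(x + 1)
(4) = (t^2 - t - 30)/(t^2 + t - 30)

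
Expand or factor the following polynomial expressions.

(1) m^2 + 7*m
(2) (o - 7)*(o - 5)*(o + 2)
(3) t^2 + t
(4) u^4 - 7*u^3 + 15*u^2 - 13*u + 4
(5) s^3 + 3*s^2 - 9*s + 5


(1) = m*(m + 7)
(2) = o^3 - 10*o^2 + 11*o + 70
(3) = t*(t + 1)
(4) = (u - 4)*(u - 1)^3
(5) = (s - 1)^2*(s + 5)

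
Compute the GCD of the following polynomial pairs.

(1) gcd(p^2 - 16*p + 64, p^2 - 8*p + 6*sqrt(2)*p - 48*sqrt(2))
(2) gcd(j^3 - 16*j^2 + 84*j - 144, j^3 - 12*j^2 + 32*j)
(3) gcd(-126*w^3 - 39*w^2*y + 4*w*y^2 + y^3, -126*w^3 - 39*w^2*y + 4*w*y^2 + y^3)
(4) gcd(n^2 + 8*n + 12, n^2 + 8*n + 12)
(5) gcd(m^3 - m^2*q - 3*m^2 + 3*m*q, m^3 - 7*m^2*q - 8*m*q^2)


(1) = gcd((p - 8)^2, (p - 8)*(p + 6*sqrt(2))) = p - 8
(2) = gcd((j - 6)^2*(j - 4), j*(j - 8)*(j - 4)) = j - 4
(3) = -126*w^3 - 39*w^2*y + 4*w*y^2 + y^3
(4) = n^2 + 8*n + 12
(5) = m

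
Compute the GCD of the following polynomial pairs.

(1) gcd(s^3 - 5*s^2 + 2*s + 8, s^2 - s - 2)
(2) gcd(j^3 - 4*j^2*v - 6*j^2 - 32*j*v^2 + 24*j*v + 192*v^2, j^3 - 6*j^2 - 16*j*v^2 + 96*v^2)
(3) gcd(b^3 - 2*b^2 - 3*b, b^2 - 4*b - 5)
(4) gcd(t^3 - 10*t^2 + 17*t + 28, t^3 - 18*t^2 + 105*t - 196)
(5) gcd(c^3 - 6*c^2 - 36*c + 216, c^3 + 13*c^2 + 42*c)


(1) = s^2 - s - 2
(2) = gcd((j - 6)*(j - 8*v)*(j + 4*v), (j - 6)*(j - 4*v)*(j + 4*v)) = j^2 + 4*j*v - 6*j - 24*v
(3) = gcd(b*(b - 3)*(b + 1), (b - 5)*(b + 1)) = b + 1
(4) = t^2 - 11*t + 28
(5) = c + 6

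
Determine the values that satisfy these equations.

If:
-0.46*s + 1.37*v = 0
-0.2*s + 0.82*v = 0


Then:
s = 0.00
v = 0.00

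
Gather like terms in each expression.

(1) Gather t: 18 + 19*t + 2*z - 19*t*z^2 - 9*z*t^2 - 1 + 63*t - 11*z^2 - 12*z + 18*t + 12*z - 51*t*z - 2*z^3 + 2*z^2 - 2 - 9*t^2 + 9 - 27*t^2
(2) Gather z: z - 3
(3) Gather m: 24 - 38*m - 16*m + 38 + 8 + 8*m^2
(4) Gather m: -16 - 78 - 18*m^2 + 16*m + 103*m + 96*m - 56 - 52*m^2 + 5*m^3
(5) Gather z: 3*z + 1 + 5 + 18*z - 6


(1) = t^2*(-9*z - 36) + t*(-19*z^2 - 51*z + 100) - 2*z^3 - 9*z^2 + 2*z + 24
(2) = z - 3
(3) = 8*m^2 - 54*m + 70
(4) = 5*m^3 - 70*m^2 + 215*m - 150
(5) = 21*z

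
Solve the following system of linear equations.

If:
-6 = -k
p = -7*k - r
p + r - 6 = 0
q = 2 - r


Then:
No Solution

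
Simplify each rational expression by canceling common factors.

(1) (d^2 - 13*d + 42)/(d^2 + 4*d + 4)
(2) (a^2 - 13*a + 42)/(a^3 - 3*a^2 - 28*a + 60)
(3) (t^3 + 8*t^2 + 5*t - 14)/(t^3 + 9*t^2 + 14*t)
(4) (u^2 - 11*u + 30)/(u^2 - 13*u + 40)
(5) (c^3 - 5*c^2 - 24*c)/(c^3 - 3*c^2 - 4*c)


(1) = (d^2 - 13*d + 42)/(d^2 + 4*d + 4)
(2) = (a - 7)/(a^2 + 3*a - 10)
(3) = (t - 1)/t
(4) = (u - 6)/(u - 8)
(5) = (c^2 - 5*c - 24)/(c^2 - 3*c - 4)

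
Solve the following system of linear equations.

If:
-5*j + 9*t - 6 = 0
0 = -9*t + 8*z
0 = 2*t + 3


Then:
j = -39/10
t = -3/2
z = -27/16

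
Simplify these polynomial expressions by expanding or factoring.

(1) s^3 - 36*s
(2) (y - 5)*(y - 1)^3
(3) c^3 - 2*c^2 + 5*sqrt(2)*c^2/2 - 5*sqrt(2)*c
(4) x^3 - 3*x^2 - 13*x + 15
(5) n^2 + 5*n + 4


(1) = s*(s - 6)*(s + 6)
(2) = y^4 - 8*y^3 + 18*y^2 - 16*y + 5
(3) = c*(c - 2)*(c + 5*sqrt(2)/2)
(4) = (x - 5)*(x - 1)*(x + 3)
(5) = (n + 1)*(n + 4)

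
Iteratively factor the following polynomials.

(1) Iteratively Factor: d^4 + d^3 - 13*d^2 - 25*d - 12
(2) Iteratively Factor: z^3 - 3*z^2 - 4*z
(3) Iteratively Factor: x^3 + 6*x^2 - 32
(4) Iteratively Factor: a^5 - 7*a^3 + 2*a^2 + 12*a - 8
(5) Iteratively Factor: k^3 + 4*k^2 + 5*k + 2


(1) = (d + 1)*(d^3 - 13*d - 12) = (d + 1)*(d + 3)*(d^2 - 3*d - 4) = (d + 1)^2*(d + 3)*(d - 4)
(2) = (z - 4)*(z^2 + z) = z*(z - 4)*(z + 1)
(3) = (x + 4)*(x^2 + 2*x - 8) = (x - 2)*(x + 4)*(x + 4)
(4) = (a - 2)*(a^4 + 2*a^3 - 3*a^2 - 4*a + 4) = (a - 2)*(a - 1)*(a^3 + 3*a^2 - 4) = (a - 2)*(a - 1)^2*(a^2 + 4*a + 4) = (a - 2)*(a - 1)^2*(a + 2)*(a + 2)
(5) = (k + 1)*(k^2 + 3*k + 2) = (k + 1)*(k + 2)*(k + 1)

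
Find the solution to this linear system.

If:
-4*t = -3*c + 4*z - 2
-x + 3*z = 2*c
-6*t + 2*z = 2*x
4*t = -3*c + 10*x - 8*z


Then:
c = 74/39
t = -2/39
x = 83/39
z = 77/39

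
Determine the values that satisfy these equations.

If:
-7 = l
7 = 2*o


Then:
l = -7
o = 7/2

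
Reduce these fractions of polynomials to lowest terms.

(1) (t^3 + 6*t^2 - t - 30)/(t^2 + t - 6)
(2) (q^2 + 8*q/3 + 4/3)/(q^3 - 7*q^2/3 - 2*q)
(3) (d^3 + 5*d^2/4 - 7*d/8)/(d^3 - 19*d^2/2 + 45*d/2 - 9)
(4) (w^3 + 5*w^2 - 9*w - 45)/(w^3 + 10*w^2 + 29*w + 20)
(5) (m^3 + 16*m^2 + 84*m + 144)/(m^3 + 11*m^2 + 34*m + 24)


(1) = t + 5
(2) = (q + 2)/(q^2 - 3*q)
(3) = (4*d^2 + 7*d)/(4*d^2 - 36*d + 72)
(4) = (w^2 - 9)/(w^2 + 5*w + 4)
(5) = (m + 6)/(m + 1)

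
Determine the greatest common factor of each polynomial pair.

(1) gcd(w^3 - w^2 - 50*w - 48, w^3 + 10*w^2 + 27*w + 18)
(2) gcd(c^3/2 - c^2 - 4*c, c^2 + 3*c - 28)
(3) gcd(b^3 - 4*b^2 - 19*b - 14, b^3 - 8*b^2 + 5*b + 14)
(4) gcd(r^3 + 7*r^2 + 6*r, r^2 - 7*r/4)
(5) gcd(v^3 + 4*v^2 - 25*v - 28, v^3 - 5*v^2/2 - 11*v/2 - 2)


(1) = gcd((w - 8)*(w + 1)*(w + 6), (w + 1)*(w + 3)*(w + 6)) = w^2 + 7*w + 6
(2) = gcd(c*(c/2 + 1)*(c - 4), (c - 4)*(c + 7)) = c - 4
(3) = gcd((b - 7)*(b + 1)*(b + 2), (b - 7)*(b - 2)*(b + 1)) = b^2 - 6*b - 7
(4) = r
(5) = v^2 - 3*v - 4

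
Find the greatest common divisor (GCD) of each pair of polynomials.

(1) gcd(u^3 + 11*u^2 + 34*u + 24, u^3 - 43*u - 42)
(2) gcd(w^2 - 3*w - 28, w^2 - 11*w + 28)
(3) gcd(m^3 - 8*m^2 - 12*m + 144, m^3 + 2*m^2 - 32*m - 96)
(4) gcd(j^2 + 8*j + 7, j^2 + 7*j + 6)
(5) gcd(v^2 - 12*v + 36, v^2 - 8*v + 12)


(1) = u^2 + 7*u + 6
(2) = gcd((w - 7)*(w + 4), (w - 7)*(w - 4)) = w - 7
(3) = m^2 - 2*m - 24
(4) = j + 1
(5) = gcd((v - 6)^2, (v - 6)*(v - 2)) = v - 6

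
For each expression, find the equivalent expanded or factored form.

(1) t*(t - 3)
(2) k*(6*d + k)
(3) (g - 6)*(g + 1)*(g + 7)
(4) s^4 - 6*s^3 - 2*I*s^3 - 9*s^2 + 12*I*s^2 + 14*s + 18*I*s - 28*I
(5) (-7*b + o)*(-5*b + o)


(1) = t^2 - 3*t
(2) = 6*d*k + k^2
(3) = g^3 + 2*g^2 - 41*g - 42
(4) = (s - 7)*(s - 1)*(s + 2)*(s - 2*I)
(5) = 35*b^2 - 12*b*o + o^2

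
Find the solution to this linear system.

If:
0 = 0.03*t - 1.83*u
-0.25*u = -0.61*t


Then:
t = 0.00
u = 0.00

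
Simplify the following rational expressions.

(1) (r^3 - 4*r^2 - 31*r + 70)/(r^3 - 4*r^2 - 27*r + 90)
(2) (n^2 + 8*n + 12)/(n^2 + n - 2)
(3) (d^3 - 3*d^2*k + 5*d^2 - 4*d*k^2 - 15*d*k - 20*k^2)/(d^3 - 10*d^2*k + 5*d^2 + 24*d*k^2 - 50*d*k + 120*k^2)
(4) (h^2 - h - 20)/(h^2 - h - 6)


(1) = (r^2 - 9*r + 14)/(r^2 - 9*r + 18)
(2) = (n + 6)/(n - 1)
(3) = (d + k)/(d - 6*k)
(4) = (h^2 - h - 20)/(h^2 - h - 6)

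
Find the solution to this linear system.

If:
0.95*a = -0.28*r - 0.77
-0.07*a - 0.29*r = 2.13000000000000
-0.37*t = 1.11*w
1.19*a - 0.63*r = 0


Then:
No Solution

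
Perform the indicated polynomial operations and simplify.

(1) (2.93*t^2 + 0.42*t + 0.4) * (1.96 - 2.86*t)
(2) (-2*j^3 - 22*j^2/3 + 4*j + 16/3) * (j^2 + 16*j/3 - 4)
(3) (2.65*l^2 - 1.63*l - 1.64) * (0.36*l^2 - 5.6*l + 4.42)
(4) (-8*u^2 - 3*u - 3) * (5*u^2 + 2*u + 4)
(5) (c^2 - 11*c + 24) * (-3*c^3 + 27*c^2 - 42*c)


(1) = -8.3798*t^3 + 4.5416*t^2 - 0.3208*t + 0.784
(2) = -2*j^5 - 18*j^4 - 244*j^3/9 + 56*j^2 + 112*j/9 - 64/3
(3) = 0.954*l^4 - 15.4268*l^3 + 20.2506*l^2 + 1.9794*l - 7.2488
(4) = -40*u^4 - 31*u^3 - 53*u^2 - 18*u - 12
(5) = -3*c^5 + 60*c^4 - 411*c^3 + 1110*c^2 - 1008*c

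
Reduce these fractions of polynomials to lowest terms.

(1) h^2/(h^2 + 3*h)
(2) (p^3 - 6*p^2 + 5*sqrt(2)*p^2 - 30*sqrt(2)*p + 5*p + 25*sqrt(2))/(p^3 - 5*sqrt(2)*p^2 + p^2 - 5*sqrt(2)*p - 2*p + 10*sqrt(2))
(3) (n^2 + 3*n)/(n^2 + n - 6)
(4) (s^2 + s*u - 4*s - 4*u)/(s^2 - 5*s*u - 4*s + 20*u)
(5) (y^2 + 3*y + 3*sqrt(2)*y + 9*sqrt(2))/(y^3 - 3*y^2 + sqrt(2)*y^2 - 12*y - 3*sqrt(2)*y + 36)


(1) = h/(h + 3)
(2) = (p^2 + p*(-5 + 5*sqrt(2)) - 25*sqrt(2))/(p^2 + p*(2 - 5*sqrt(2)) - 10*sqrt(2))
(3) = n/(n - 2)
(4) = (s + u)/(s - 5*u)
(5) = (y + 3)/(y^2 + y*(-3 - 2*sqrt(2)) + 6*sqrt(2))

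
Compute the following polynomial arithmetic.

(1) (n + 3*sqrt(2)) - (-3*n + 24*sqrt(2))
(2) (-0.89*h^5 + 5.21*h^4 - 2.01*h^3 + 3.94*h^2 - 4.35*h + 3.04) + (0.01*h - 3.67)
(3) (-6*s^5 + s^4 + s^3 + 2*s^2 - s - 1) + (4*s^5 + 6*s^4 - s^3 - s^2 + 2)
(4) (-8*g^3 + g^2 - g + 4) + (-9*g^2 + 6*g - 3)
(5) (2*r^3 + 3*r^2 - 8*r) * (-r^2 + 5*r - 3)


(1) = 4*n - 21*sqrt(2)
(2) = -0.89*h^5 + 5.21*h^4 - 2.01*h^3 + 3.94*h^2 - 4.34*h - 0.63
(3) = -2*s^5 + 7*s^4 + s^2 - s + 1
(4) = -8*g^3 - 8*g^2 + 5*g + 1
(5) = -2*r^5 + 7*r^4 + 17*r^3 - 49*r^2 + 24*r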